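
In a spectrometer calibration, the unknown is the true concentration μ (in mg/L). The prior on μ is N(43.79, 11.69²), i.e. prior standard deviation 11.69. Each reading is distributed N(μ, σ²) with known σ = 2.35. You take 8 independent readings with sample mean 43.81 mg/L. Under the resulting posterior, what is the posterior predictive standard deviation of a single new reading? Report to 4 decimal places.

For Normal data with known variance σ², a Normal(μ₀, σ₀²) prior on μ is conjugate. Posterior precision = 1/σ₀² + n/σ²; posterior mean is the precision-weighted average of μ₀ and x̄.
σ₀² = 11.69² = 136.6561, σ² = 2.35² = 5.5225; σ² + n·σ₀² = 5.5225 + 8·136.6561 = 1098.7713.
Posterior precision = 1/σ₀² + n/σ² = 1/136.6561 + 8/5.5225 = (σ² + n·σ₀²)/(σ₀²σ²) = 1098.7713/(136.6561·5.5225); posterior variance σₙ² = σ₀²σ²/(σ² + n·σ₀²) = 136.6561·5.5225/1098.7713 = 0.686843.
Predictive variance for one new observation = σₙ² + σ² = 136.6561·5.5225/1098.7713 + 5.5225 = σ²·(σ₀² + 1098.7713)/1098.7713 = 5.5225·1235.4274/1098.7713 = 6.209343; SD = √(5.5225·1235.4274/1098.7713) = 2.4919.

2.4919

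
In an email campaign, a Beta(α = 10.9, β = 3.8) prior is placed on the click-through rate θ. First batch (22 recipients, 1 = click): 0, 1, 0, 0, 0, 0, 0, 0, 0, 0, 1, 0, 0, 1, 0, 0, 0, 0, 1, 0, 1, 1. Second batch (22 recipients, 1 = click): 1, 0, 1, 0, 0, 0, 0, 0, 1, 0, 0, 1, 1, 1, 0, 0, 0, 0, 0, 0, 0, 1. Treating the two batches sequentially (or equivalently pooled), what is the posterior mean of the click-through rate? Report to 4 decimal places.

0.4072

The Beta prior is conjugate to a Binomial/Bernoulli likelihood; the update adds successes to α and failures to β.
After batch 1: Beta(10.9+6, 3.8+16) = Beta(16.9, 19.8).
After batch 2: Beta(16.9+7, 19.8+15) = Beta(23.9, 34.8).
Posterior mean = α/(α+β) = 23.9/58.7 = 0.4072.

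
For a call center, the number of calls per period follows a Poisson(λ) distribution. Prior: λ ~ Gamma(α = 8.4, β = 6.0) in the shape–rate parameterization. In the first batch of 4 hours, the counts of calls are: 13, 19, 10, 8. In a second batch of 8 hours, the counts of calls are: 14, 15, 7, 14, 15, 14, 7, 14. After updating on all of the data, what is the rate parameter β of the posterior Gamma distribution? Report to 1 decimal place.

With a Gamma(shape α, rate β) prior, the Poisson likelihood is conjugate: the posterior is Gamma(α + ΣXᵢ, β + n).
Batch 1: sum of counts S = 50 over n = 4 hours.
After batch 1: Gamma(α+S, β+n) = Gamma(8.4+50, 6.0+4) = Gamma(58.4, 10.0).
Batch 2: sum of counts S = 100 over n = 8 hours.
After batch 2: Gamma(α+S, β+n) = Gamma(58.4+100, 10.0+8) = Gamma(158.4, 18.0).
Posterior β = 18.0.

18.0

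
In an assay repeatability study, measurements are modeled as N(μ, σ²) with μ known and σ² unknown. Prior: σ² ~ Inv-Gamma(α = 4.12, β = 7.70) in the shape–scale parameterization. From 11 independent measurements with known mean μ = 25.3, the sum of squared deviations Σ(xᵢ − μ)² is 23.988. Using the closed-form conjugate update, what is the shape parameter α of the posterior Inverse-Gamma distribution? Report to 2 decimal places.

With known mean μ and an Inverse-Gamma(α, β) prior on σ², the Normal likelihood is conjugate: posterior is Inv-Gamma(α + n/2, β + Σ(xᵢ−μ)²/2).
Posterior: Inv-Gamma(4.12 + 11/2, 7.70 + 23.988/2) = Inv-Gamma(9.62, 19.6940).
Posterior α = 9.62.

9.62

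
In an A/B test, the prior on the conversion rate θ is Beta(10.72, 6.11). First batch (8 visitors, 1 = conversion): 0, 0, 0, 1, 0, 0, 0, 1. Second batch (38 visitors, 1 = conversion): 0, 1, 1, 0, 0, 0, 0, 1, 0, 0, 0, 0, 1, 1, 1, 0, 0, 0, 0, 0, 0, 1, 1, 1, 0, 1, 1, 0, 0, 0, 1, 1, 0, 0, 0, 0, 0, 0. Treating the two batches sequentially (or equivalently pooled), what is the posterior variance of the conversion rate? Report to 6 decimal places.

0.003788

The Beta prior is conjugate to a Binomial/Bernoulli likelihood; the update adds successes to α and failures to β.
After batch 1: Beta(10.72+2, 6.11+6) = Beta(12.72, 12.11).
After batch 2: Beta(12.72+13, 12.11+25) = Beta(25.72, 37.11).
Var = αβ/((α+β)²(α+β+1)) = 25.72·37.11/(62.83²·63.83) = 0.003788.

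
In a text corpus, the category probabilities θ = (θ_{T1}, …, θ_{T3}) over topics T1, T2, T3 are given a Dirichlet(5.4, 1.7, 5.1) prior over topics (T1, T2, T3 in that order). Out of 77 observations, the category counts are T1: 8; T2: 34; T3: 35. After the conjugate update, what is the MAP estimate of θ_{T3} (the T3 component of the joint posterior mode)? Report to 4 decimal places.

0.4536

The Dirichlet prior is conjugate to the Multinomial likelihood: each posterior αⱼ = prior αⱼ + observed count nⱼ.
Posterior concentration: (13.4, 35.7, 40.1), total = 89.2.
Joint mode component: (α_{T3}−1)/(Σα−K) = 39.1/86.2 = 0.4536.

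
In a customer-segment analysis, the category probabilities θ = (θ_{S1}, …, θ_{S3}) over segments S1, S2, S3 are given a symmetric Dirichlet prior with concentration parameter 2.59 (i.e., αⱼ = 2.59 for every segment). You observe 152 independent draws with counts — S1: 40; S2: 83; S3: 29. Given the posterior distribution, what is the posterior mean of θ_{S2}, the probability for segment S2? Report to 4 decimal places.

The Dirichlet prior is conjugate to the Multinomial likelihood: each posterior αⱼ = prior αⱼ + observed count nⱼ.
Posterior concentration: (42.59, 85.59, 31.59), total = 159.77.
E[θ_{S2}|data] = α_{S2}/Σα = 85.59/159.77 = 0.5357.

0.5357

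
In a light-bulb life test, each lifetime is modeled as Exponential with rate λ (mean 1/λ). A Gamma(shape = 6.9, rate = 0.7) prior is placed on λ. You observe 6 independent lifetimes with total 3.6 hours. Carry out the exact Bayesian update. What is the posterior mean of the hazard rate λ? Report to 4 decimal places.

3.0000

With a Gamma(shape α, rate β) prior on the exponential rate λ, the posterior after n observations with total T = Σxᵢ is Gamma(α+n, β+T).
Posterior: Gamma(6.9+6, 0.7+3.6) = Gamma(12.9, 4.3).
Posterior mean of λ = α/β = 12.9/4.3 = 3.0000.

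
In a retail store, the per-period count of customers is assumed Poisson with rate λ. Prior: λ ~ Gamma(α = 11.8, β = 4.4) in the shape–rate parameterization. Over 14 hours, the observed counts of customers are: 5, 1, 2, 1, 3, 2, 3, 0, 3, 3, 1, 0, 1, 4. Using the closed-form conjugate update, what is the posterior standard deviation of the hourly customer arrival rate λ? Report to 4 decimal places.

With a Gamma(shape α, rate β) prior, the Poisson likelihood is conjugate: the posterior is Gamma(α + ΣXᵢ, β + n).
Sum of counts S = 29 over n = 14 hours.
Posterior: Gamma(α+S, β+n) = Gamma(11.8+29, 4.4+14) = Gamma(40.8, 18.4).
SD = √α/β = √40.8/18.4 = 0.3471.

0.3471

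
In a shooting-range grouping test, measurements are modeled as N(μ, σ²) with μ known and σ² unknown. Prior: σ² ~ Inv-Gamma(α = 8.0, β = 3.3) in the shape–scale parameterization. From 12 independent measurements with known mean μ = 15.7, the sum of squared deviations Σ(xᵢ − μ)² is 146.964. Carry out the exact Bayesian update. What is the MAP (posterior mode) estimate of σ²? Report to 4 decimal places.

5.1188

With known mean μ and an Inverse-Gamma(α, β) prior on σ², the Normal likelihood is conjugate: posterior is Inv-Gamma(α + n/2, β + Σ(xᵢ−μ)²/2).
Posterior: Inv-Gamma(8.0 + 12/2, 3.3 + 146.964/2) = Inv-Gamma(14.00, 76.7820).
Mode = β/(α+1) = 76.7820/15.00 = 5.1188.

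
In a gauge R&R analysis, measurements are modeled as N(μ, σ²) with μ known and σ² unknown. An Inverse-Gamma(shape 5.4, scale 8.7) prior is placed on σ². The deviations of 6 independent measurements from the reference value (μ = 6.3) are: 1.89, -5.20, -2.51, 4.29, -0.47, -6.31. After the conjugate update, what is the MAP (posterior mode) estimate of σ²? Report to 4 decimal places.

5.9975

With known mean μ and an Inverse-Gamma(α, β) prior on σ², the Normal likelihood is conjugate: posterior is Inv-Gamma(α + n/2, β + Σ(xᵢ−μ)²/2).
Σ(xᵢ−μ)² = (1.89)² + (-5.20)² + (-2.51)² + (4.29)² + (-0.47)² + (-6.31)² = 95.3533.
Posterior: Inv-Gamma(5.4 + 6/2, 8.7 + 95.3533/2) = Inv-Gamma(8.40, 56.37665).
Mode = β/(α+1) = 56.37665/9.40 = 5.9975.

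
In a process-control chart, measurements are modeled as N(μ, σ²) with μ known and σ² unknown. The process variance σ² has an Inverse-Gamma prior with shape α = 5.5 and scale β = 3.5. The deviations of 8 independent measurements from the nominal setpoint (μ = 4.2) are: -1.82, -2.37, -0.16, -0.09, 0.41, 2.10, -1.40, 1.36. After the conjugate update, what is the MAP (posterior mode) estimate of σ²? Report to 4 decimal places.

With known mean μ and an Inverse-Gamma(α, β) prior on σ², the Normal likelihood is conjugate: posterior is Inv-Gamma(α + n/2, β + Σ(xᵢ−μ)²/2).
Σ(xᵢ−μ)² = (-1.82)² + (-2.37)² + (-0.16)² + (-0.09)² + (0.41)² + (2.10)² + (-1.40)² + (1.36)² = 17.3507.
Posterior: Inv-Gamma(5.5 + 8/2, 3.5 + 17.3507/2) = Inv-Gamma(9.50, 12.17535).
Mode = β/(α+1) = 12.17535/10.50 = 1.1596.

1.1596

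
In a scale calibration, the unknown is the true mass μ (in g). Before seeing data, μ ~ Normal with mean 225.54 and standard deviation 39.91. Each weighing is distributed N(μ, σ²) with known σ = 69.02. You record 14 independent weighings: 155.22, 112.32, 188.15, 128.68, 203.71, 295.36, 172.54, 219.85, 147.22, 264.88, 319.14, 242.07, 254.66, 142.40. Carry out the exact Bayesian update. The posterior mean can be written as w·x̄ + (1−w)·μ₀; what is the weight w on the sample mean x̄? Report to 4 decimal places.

For Normal data with known variance σ², a Normal(μ₀, σ₀²) prior on μ is conjugate. Posterior precision = 1/σ₀² + n/σ²; posterior mean is the precision-weighted average of μ₀ and x̄.
σ₀² = 39.91² = 1592.8081, σ² = 69.02² = 4763.7604. Prior precision 1/σ₀² = 1/1592.8081; data precision n/σ² = 14/4763.7604.
w = (n/σ²)/(1/σ₀² + n/σ²) = n·σ₀²/(σ² + n·σ₀²) = 14·1592.8081/(4763.7604 + 14·1592.8081) = 22299.3134/27063.0738 = 0.8240.

0.8240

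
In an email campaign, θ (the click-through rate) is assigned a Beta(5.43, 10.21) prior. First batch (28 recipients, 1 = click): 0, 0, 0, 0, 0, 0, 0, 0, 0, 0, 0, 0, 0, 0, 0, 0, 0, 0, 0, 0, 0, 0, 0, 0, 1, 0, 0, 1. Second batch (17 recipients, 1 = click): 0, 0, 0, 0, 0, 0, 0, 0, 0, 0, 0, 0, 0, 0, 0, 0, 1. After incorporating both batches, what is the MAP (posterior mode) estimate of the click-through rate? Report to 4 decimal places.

The Beta prior is conjugate to a Binomial/Bernoulli likelihood; the update adds successes to α and failures to β.
After batch 1: Beta(5.43+2, 10.21+26) = Beta(7.43, 36.21).
After batch 2: Beta(7.43+1, 36.21+16) = Beta(8.43, 52.21).
Mode of Beta(a,b) for a,b>1 is (a−1)/(a+b−2) = 7.43/58.64 = 0.1267.

0.1267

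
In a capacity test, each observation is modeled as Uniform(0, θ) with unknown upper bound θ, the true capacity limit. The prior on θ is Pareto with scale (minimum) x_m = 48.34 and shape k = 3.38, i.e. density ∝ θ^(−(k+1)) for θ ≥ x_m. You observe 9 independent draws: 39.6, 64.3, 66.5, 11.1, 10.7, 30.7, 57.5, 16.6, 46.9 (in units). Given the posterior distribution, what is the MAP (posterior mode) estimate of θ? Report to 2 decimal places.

A Pareto(scale x_m, shape k) prior on the upper bound θ of Uniform(0, θ) is conjugate: posterior is Pareto(max(x_m, max xᵢ), k + n).
Sample maximum = 66.5; prior scale x_m = 48.34 → posterior scale = max = 66.50.
Posterior shape = 3.38 + 9 = 12.38.
The Pareto density is decreasing on [x_m, ∞), so the mode is x_m = 66.50.

66.50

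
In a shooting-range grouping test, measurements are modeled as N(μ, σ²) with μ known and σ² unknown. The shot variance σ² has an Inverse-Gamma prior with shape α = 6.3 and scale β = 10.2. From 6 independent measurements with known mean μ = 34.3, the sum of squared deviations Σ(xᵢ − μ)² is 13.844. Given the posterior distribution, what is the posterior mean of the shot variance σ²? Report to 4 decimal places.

With known mean μ and an Inverse-Gamma(α, β) prior on σ², the Normal likelihood is conjugate: posterior is Inv-Gamma(α + n/2, β + Σ(xᵢ−μ)²/2).
Posterior: Inv-Gamma(6.3 + 6/2, 10.2 + 13.844/2) = Inv-Gamma(9.30, 17.1220).
E[σ²|data] = β/(α−1) = 17.1220/8.30 = 2.0629.

2.0629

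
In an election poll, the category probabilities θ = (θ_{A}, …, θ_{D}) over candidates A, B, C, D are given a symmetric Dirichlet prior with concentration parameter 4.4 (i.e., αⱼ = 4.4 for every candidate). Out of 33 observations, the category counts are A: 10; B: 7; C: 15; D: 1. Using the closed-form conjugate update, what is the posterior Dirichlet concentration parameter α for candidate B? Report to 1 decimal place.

The Dirichlet prior is conjugate to the Multinomial likelihood: each posterior αⱼ = prior αⱼ + observed count nⱼ.
Posterior concentration: (14.4, 11.4, 19.4, 5.4), total = 50.6.
α_{B} = 4.4 + 7 = 11.4.

11.4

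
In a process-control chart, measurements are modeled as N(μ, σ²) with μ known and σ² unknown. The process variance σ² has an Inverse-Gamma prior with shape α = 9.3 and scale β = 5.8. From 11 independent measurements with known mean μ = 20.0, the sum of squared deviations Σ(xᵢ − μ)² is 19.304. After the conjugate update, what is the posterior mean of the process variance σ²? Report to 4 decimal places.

1.1197

With known mean μ and an Inverse-Gamma(α, β) prior on σ², the Normal likelihood is conjugate: posterior is Inv-Gamma(α + n/2, β + Σ(xᵢ−μ)²/2).
Posterior: Inv-Gamma(9.3 + 11/2, 5.8 + 19.304/2) = Inv-Gamma(14.80, 15.4520).
E[σ²|data] = β/(α−1) = 15.4520/13.80 = 1.1197.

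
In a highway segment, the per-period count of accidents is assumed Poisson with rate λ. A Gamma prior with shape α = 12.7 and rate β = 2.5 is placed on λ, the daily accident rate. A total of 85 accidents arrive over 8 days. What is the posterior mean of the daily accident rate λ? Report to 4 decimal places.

9.3048

With a Gamma(shape α, rate β) prior, the Poisson likelihood is conjugate: the posterior is Gamma(α + ΣXᵢ, β + n).
Posterior: Gamma(α+S, β+n) = Gamma(12.7+85, 2.5+8) = Gamma(97.7, 10.5).
Posterior mean = α/β = 97.7/10.5 = 9.3048.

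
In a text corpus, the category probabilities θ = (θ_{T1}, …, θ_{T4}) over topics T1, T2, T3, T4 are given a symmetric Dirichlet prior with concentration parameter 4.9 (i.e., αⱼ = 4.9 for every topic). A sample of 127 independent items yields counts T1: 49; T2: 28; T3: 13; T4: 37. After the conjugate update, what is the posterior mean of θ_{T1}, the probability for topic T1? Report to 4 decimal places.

The Dirichlet prior is conjugate to the Multinomial likelihood: each posterior αⱼ = prior αⱼ + observed count nⱼ.
Posterior concentration: (53.9, 32.9, 17.9, 41.9), total = 146.6.
E[θ_{T1}|data] = α_{T1}/Σα = 53.9/146.6 = 0.3677.

0.3677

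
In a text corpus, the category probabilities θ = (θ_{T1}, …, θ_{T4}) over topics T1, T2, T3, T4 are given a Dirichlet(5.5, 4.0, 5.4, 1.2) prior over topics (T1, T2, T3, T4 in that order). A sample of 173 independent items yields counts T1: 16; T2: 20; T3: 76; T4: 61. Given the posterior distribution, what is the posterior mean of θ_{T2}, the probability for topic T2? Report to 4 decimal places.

0.1269

The Dirichlet prior is conjugate to the Multinomial likelihood: each posterior αⱼ = prior αⱼ + observed count nⱼ.
Posterior concentration: (21.5, 24.0, 81.4, 62.2), total = 189.1.
E[θ_{T2}|data] = α_{T2}/Σα = 24.0/189.1 = 0.1269.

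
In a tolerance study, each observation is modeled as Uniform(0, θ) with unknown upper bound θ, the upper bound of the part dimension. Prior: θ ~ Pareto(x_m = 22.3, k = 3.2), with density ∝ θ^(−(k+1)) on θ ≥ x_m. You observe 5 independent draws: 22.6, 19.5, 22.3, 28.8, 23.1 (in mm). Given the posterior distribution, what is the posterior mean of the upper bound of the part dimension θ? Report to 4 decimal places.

32.8000

A Pareto(scale x_m, shape k) prior on the upper bound θ of Uniform(0, θ) is conjugate: posterior is Pareto(max(x_m, max xᵢ), k + n).
Sample maximum = 28.8; prior scale x_m = 22.3 → posterior scale = max = 28.8.
Posterior shape = 3.2 + 5 = 8.2.
E[θ|data] = k·x_m/(k−1) = 8.2·28.8/7.2 = 32.8000.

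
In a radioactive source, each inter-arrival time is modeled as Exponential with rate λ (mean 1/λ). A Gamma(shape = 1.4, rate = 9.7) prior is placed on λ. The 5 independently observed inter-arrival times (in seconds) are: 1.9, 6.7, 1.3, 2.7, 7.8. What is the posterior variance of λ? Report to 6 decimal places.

With a Gamma(shape α, rate β) prior on the exponential rate λ, the posterior after n observations with total T = Σxᵢ is Gamma(α+n, β+T).
Sum of observations T = 20.4 seconds; n = 5.
Posterior: Gamma(1.4+5, 9.7+20.4) = Gamma(6.4, 30.1).
Var = α/β² = 0.007064.

0.007064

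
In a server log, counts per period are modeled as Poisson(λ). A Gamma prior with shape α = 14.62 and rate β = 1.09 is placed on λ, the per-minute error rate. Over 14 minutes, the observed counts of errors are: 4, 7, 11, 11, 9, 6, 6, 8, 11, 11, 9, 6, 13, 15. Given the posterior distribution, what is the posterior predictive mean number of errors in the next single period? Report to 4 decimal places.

With a Gamma(shape α, rate β) prior, the Poisson likelihood is conjugate: the posterior is Gamma(α + ΣXᵢ, β + n).
Sum of counts S = 127 over n = 14 minutes.
Posterior: Gamma(α+S, β+n) = Gamma(14.62+127, 1.09+14) = Gamma(141.62, 15.09).
The predictive distribution for one future period is NegBinom with mean α/β = 9.3850.

9.3850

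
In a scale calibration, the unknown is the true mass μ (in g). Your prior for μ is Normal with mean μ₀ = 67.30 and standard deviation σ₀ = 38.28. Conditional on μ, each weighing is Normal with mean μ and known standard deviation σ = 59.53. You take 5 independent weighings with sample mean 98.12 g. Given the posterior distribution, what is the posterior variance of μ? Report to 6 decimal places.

For Normal data with known variance σ², a Normal(μ₀, σ₀²) prior on μ is conjugate. Posterior precision = 1/σ₀² + n/σ²; posterior mean is the precision-weighted average of μ₀ and x̄.
σ₀² = 38.28² = 1465.3584, σ² = 59.53² = 3543.8209; σ² + n·σ₀² = 3543.8209 + 5·1465.3584 = 10870.6129.
Posterior precision = 1/σ₀² + n/σ² = 1/1465.3584 + 5/3543.8209 = (σ² + n·σ₀²)/(σ₀²σ²) = 10870.6129/(1465.3584·3543.8209); posterior variance σₙ² = σ₀²σ²/(σ² + n·σ₀²) = 1465.3584·3543.8209/10870.6129 = 477.706986.

477.706986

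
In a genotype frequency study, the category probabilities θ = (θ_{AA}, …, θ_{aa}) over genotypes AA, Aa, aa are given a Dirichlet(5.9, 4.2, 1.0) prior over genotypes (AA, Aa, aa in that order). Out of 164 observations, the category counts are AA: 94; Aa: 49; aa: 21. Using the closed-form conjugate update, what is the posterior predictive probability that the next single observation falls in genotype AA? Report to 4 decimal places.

The Dirichlet prior is conjugate to the Multinomial likelihood: each posterior αⱼ = prior αⱼ + observed count nⱼ.
Posterior concentration: (99.9, 53.2, 22.0), total = 175.1.
P(next = AA | data) = α_{AA}/Σα = 0.5705.

0.5705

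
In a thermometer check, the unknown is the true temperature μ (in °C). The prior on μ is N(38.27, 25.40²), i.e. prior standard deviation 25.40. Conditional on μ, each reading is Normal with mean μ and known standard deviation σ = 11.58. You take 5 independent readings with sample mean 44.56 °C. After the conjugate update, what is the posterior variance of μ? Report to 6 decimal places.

For Normal data with known variance σ², a Normal(μ₀, σ₀²) prior on μ is conjugate. Posterior precision = 1/σ₀² + n/σ²; posterior mean is the precision-weighted average of μ₀ and x̄.
σ₀² = 25.40² = 645.16, σ² = 11.58² = 134.0964; σ² + n·σ₀² = 134.0964 + 5·645.16 = 3359.8964.
Posterior precision = 1/σ₀² + n/σ² = 1/645.16 + 5/134.0964 = (σ² + n·σ₀²)/(σ₀²σ²) = 3359.8964/(645.16·134.0964); posterior variance σₙ² = σ₀²σ²/(σ² + n·σ₀²) = 645.16·134.0964/3359.8964 = 25.748899.

25.748899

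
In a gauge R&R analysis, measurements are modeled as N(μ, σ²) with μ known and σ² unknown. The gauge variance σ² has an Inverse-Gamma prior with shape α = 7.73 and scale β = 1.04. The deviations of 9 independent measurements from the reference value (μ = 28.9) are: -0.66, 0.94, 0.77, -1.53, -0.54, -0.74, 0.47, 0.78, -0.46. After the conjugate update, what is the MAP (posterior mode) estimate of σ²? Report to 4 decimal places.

With known mean μ and an Inverse-Gamma(α, β) prior on σ², the Normal likelihood is conjugate: posterior is Inv-Gamma(α + n/2, β + Σ(xᵢ−μ)²/2).
Σ(xᵢ−μ)² = (-0.66)² + (0.94)² + (0.77)² + (-1.53)² + (-0.54)² + (-0.74)² + (0.47)² + (0.78)² + (-0.46)² = 6.1331.
Posterior: Inv-Gamma(7.73 + 9/2, 1.04 + 6.1331/2) = Inv-Gamma(12.23, 4.10655).
Mode = β/(α+1) = 4.10655/13.23 = 0.3104.

0.3104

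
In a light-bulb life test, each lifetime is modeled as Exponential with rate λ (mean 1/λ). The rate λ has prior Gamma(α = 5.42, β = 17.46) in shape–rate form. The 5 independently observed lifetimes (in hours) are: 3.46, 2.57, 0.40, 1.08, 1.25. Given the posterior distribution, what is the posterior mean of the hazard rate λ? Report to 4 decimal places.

0.3974

With a Gamma(shape α, rate β) prior on the exponential rate λ, the posterior after n observations with total T = Σxᵢ is Gamma(α+n, β+T).
Sum of observations T = 8.76 hours; n = 5.
Posterior: Gamma(5.42+5, 17.46+8.76) = Gamma(10.42, 26.22).
Posterior mean of λ = α/β = 10.42/26.22 = 0.3974.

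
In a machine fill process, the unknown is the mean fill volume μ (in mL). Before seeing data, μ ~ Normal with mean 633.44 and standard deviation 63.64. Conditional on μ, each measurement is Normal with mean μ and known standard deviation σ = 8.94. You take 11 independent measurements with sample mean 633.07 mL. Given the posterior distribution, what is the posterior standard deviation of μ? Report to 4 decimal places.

For Normal data with known variance σ², a Normal(μ₀, σ₀²) prior on μ is conjugate. Posterior precision = 1/σ₀² + n/σ²; posterior mean is the precision-weighted average of μ₀ and x̄.
σ₀² = 63.64² = 4050.0496, σ² = 8.94² = 79.9236; σ² + n·σ₀² = 79.9236 + 11·4050.0496 = 44630.4692.
Posterior precision = 1/σ₀² + n/σ² = 1/4050.0496 + 11/79.9236 = (σ² + n·σ₀²)/(σ₀²σ²) = 44630.4692/(4050.0496·79.9236); posterior variance σₙ² = σ₀²σ²/(σ² + n·σ₀²) = 4050.0496·79.9236/44630.4692 = 7.252770.
Posterior SD = √σₙ² = √(4050.0496·79.9236/44630.4692) = 2.6931.

2.6931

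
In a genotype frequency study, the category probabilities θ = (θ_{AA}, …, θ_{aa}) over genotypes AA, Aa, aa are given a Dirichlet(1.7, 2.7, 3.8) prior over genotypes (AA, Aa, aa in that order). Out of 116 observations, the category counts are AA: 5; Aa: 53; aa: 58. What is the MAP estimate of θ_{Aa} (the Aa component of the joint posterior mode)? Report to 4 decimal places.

The Dirichlet prior is conjugate to the Multinomial likelihood: each posterior αⱼ = prior αⱼ + observed count nⱼ.
Posterior concentration: (6.7, 55.7, 61.8), total = 124.2.
Joint mode component: (α_{Aa}−1)/(Σα−K) = 54.7/121.2 = 0.4513.

0.4513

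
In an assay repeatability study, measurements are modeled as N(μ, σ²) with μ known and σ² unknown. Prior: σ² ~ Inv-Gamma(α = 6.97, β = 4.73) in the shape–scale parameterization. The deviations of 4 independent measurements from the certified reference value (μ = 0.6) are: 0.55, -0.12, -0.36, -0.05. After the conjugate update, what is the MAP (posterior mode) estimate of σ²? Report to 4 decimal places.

With known mean μ and an Inverse-Gamma(α, β) prior on σ², the Normal likelihood is conjugate: posterior is Inv-Gamma(α + n/2, β + Σ(xᵢ−μ)²/2).
Σ(xᵢ−μ)² = (0.55)² + (-0.12)² + (-0.36)² + (-0.05)² = 0.4490.
Posterior: Inv-Gamma(6.97 + 4/2, 4.73 + 0.4490/2) = Inv-Gamma(8.97, 4.95450).
Mode = β/(α+1) = 4.95450/9.97 = 0.4969.

0.4969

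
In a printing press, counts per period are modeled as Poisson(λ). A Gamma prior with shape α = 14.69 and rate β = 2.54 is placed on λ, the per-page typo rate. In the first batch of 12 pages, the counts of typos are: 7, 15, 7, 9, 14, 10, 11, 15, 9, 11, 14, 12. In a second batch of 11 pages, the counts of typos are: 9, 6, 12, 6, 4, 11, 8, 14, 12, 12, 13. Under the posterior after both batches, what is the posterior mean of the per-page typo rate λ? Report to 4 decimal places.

10.0114

With a Gamma(shape α, rate β) prior, the Poisson likelihood is conjugate: the posterior is Gamma(α + ΣXᵢ, β + n).
Batch 1: sum of counts S = 134 over n = 12 pages.
After batch 1: Gamma(α+S, β+n) = Gamma(14.69+134, 2.54+12) = Gamma(148.69, 14.54).
Batch 2: sum of counts S = 107 over n = 11 pages.
After batch 2: Gamma(α+S, β+n) = Gamma(148.69+107, 14.54+11) = Gamma(255.69, 25.54).
Posterior mean = α/β = 255.69/25.54 = 10.0114.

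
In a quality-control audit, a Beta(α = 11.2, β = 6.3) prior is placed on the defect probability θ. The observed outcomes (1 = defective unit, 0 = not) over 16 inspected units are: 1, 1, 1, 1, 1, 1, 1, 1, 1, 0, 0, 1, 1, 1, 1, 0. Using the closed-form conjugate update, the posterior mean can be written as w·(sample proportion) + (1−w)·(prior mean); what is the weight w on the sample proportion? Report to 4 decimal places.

0.4776

The Beta prior is conjugate to a Binomial/Bernoulli likelihood; the update adds successes to α and failures to β.
Posterior mean = (α₀+k)/(α₀+β₀+n) = [n/(α₀+β₀+n)]·(k/n) + [(α₀+β₀)/(α₀+β₀+n)]·α₀/(α₀+β₀), so only n and the prior enter the weight.
The weight on the data is w = n/(α₀+β₀+n) = 16/(11.2+6.3+16) = 16/33.5 = 0.4776.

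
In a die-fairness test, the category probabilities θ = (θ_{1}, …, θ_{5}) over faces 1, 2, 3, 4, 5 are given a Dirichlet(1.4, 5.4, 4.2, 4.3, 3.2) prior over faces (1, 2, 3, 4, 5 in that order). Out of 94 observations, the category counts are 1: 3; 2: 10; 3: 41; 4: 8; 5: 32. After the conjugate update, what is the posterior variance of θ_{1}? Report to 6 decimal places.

0.000331

The Dirichlet prior is conjugate to the Multinomial likelihood: each posterior αⱼ = prior αⱼ + observed count nⱼ.
Posterior concentration: (4.4, 15.4, 45.2, 12.3, 35.2), total = 112.5.
Var[θ_j] = α_j(Σα−α_j)/((Σα)²(Σα+1)) = 4.4·108.1/(112.5²·113.5) = 0.000331.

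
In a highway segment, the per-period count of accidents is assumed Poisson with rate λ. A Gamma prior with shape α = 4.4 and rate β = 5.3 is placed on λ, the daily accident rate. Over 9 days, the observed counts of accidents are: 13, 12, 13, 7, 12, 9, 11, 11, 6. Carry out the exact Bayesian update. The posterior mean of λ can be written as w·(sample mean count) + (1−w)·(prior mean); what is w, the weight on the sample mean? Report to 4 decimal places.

0.6294

With a Gamma(shape α, rate β) prior, the Poisson likelihood is conjugate: the posterior is Gamma(α + ΣXᵢ, β + n).
Posterior mean = (α₀+S)/(β₀+n) = [n/(β₀+n)]·(S/n) + [β₀/(β₀+n)]·(α₀/β₀), so only n and β₀ enter the weight.
Weight on data w = n/(β₀+n) = 9/(5.3+9) = 9/14.3 = 0.6294.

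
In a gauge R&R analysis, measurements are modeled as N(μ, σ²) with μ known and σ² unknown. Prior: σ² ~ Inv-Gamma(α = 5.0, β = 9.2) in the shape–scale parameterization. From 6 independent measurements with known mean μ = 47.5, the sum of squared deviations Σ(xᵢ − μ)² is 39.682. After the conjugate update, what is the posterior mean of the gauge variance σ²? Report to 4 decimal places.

With known mean μ and an Inverse-Gamma(α, β) prior on σ², the Normal likelihood is conjugate: posterior is Inv-Gamma(α + n/2, β + Σ(xᵢ−μ)²/2).
Posterior: Inv-Gamma(5.0 + 6/2, 9.2 + 39.682/2) = Inv-Gamma(8.00, 29.0410).
E[σ²|data] = β/(α−1) = 29.0410/7.00 = 4.1487.

4.1487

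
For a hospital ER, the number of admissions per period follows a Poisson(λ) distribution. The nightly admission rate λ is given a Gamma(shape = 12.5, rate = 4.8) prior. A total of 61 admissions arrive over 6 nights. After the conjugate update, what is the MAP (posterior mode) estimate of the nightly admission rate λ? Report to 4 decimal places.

With a Gamma(shape α, rate β) prior, the Poisson likelihood is conjugate: the posterior is Gamma(α + ΣXᵢ, β + n).
Posterior: Gamma(α+S, β+n) = Gamma(12.5+61, 4.8+6) = Gamma(73.5, 10.8).
Mode of Gamma(α,β) for α≥1 is (α−1)/β = 72.5/10.8 = 6.7130.

6.7130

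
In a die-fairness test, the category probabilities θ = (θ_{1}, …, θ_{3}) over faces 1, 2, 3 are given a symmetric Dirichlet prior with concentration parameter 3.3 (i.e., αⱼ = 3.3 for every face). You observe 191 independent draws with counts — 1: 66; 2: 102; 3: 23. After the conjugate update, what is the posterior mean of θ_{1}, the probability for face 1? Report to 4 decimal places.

The Dirichlet prior is conjugate to the Multinomial likelihood: each posterior αⱼ = prior αⱼ + observed count nⱼ.
Posterior concentration: (69.3, 105.3, 26.3), total = 200.9.
E[θ_{1}|data] = α_{1}/Σα = 69.3/200.9 = 0.3449.

0.3449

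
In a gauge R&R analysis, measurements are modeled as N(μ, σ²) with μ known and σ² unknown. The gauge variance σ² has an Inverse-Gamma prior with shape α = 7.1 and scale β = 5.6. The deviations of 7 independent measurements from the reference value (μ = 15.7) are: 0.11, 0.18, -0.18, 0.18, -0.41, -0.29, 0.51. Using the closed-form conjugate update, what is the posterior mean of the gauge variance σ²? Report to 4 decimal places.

With known mean μ and an Inverse-Gamma(α, β) prior on σ², the Normal likelihood is conjugate: posterior is Inv-Gamma(α + n/2, β + Σ(xᵢ−μ)²/2).
Σ(xᵢ−μ)² = (0.11)² + (0.18)² + (-0.18)² + (0.18)² + (-0.41)² + (-0.29)² + (0.51)² = 0.6216.
Posterior: Inv-Gamma(7.1 + 7/2, 5.6 + 0.6216/2) = Inv-Gamma(10.60, 5.91080).
E[σ²|data] = β/(α−1) = 5.91080/9.60 = 0.6157.

0.6157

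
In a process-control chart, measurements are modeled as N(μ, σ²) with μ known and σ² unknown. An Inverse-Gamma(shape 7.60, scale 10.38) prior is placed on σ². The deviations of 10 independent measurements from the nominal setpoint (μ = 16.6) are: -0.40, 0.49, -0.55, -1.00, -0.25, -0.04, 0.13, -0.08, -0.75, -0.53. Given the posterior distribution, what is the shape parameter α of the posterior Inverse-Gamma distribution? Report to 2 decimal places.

12.60

With known mean μ and an Inverse-Gamma(α, β) prior on σ², the Normal likelihood is conjugate: posterior is Inv-Gamma(α + n/2, β + Σ(xᵢ−μ)²/2).
Σ(xᵢ−μ)² = (-0.40)² + (0.49)² + (-0.55)² + (-1.00)² + (-0.25)² + (-0.04)² + (0.13)² + (-0.08)² + (-0.75)² + (-0.53)² = 2.6334.
Posterior: Inv-Gamma(7.60 + 10/2, 10.38 + 2.6334/2) = Inv-Gamma(12.60, 11.69670).
Posterior α = 12.60.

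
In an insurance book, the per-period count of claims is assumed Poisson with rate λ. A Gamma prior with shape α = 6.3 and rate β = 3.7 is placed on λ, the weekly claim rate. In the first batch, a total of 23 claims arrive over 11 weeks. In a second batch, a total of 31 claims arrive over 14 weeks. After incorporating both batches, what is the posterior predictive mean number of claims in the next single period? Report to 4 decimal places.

With a Gamma(shape α, rate β) prior, the Poisson likelihood is conjugate: the posterior is Gamma(α + ΣXᵢ, β + n).
After batch 1: Gamma(α+S, β+n) = Gamma(6.3+23, 3.7+11) = Gamma(29.3, 14.7).
After batch 2: Gamma(α+S, β+n) = Gamma(29.3+31, 14.7+14) = Gamma(60.3, 28.7).
The predictive distribution for one future period is NegBinom with mean α/β = 2.1010.

2.1010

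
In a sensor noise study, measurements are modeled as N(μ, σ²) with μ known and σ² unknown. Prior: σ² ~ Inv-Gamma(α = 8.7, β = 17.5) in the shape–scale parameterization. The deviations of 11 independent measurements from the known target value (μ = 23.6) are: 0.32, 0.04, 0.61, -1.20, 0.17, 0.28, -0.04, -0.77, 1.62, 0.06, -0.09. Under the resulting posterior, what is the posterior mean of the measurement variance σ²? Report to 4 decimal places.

With known mean μ and an Inverse-Gamma(α, β) prior on σ², the Normal likelihood is conjugate: posterior is Inv-Gamma(α + n/2, β + Σ(xᵢ−μ)²/2).
Σ(xᵢ−μ)² = (0.32)² + (0.04)² + (0.61)² + (-1.20)² + (0.17)² + (0.28)² + (-0.04)² + (-0.77)² + (1.62)² + (0.06)² + (-0.09)² = 5.2540.
Posterior: Inv-Gamma(8.7 + 11/2, 17.5 + 5.2540/2) = Inv-Gamma(14.20, 20.12700).
E[σ²|data] = β/(α−1) = 20.12700/13.20 = 1.5248.

1.5248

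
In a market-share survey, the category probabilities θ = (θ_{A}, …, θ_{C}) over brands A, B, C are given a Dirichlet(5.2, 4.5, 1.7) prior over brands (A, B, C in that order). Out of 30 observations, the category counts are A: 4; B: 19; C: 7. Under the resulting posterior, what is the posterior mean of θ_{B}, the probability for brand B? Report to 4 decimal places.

The Dirichlet prior is conjugate to the Multinomial likelihood: each posterior αⱼ = prior αⱼ + observed count nⱼ.
Posterior concentration: (9.2, 23.5, 8.7), total = 41.4.
E[θ_{B}|data] = α_{B}/Σα = 23.5/41.4 = 0.5676.

0.5676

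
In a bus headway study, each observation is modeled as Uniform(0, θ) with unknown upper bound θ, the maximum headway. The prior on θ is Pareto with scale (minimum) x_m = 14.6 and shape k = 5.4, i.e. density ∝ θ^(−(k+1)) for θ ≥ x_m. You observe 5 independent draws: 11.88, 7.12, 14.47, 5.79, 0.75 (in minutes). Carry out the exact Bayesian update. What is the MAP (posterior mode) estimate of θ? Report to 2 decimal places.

A Pareto(scale x_m, shape k) prior on the upper bound θ of Uniform(0, θ) is conjugate: posterior is Pareto(max(x_m, max xᵢ), k + n).
Sample maximum = 14.47; prior scale x_m = 14.6 → posterior scale = max = 14.60.
Posterior shape = 5.4 + 5 = 10.4.
The Pareto density is decreasing on [x_m, ∞), so the mode is x_m = 14.60.

14.60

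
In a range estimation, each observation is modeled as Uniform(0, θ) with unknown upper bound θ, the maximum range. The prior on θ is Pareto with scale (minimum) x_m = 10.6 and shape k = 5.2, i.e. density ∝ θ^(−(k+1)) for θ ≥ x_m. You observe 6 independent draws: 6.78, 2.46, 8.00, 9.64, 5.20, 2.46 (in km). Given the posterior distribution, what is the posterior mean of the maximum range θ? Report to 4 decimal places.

A Pareto(scale x_m, shape k) prior on the upper bound θ of Uniform(0, θ) is conjugate: posterior is Pareto(max(x_m, max xᵢ), k + n).
Sample maximum = 9.64; prior scale x_m = 10.6 → posterior scale = max = 10.60.
Posterior shape = 5.2 + 6 = 11.2.
E[θ|data] = k·x_m/(k−1) = 11.2·10.60/10.2 = 11.6392.

11.6392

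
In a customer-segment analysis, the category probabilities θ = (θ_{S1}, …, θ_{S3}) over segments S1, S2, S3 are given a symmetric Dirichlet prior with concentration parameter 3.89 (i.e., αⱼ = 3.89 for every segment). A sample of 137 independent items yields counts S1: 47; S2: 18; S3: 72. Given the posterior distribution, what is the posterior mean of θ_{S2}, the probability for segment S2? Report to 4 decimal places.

0.1472

The Dirichlet prior is conjugate to the Multinomial likelihood: each posterior αⱼ = prior αⱼ + observed count nⱼ.
Posterior concentration: (50.89, 21.89, 75.89), total = 148.67.
E[θ_{S2}|data] = α_{S2}/Σα = 21.89/148.67 = 0.1472.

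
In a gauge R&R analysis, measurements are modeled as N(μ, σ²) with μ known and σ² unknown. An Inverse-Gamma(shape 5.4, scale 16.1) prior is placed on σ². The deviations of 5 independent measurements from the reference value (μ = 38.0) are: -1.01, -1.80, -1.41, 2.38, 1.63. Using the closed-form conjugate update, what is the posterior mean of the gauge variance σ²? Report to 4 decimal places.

With known mean μ and an Inverse-Gamma(α, β) prior on σ², the Normal likelihood is conjugate: posterior is Inv-Gamma(α + n/2, β + Σ(xᵢ−μ)²/2).
Σ(xᵢ−μ)² = (-1.01)² + (-1.80)² + (-1.41)² + (2.38)² + (1.63)² = 14.5695.
Posterior: Inv-Gamma(5.4 + 5/2, 16.1 + 14.5695/2) = Inv-Gamma(7.90, 23.38475).
E[σ²|data] = β/(α−1) = 23.38475/6.90 = 3.3891.

3.3891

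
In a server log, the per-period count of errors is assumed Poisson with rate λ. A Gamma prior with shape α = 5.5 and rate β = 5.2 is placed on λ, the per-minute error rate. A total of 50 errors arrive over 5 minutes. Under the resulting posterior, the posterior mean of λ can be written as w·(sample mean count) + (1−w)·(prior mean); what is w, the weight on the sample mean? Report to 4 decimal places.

With a Gamma(shape α, rate β) prior, the Poisson likelihood is conjugate: the posterior is Gamma(α + ΣXᵢ, β + n).
Posterior mean = (α₀+S)/(β₀+n) = [n/(β₀+n)]·(S/n) + [β₀/(β₀+n)]·(α₀/β₀), so only n and β₀ enter the weight.
Weight on data w = n/(β₀+n) = 5/(5.2+5) = 5/10.2 = 0.4902.

0.4902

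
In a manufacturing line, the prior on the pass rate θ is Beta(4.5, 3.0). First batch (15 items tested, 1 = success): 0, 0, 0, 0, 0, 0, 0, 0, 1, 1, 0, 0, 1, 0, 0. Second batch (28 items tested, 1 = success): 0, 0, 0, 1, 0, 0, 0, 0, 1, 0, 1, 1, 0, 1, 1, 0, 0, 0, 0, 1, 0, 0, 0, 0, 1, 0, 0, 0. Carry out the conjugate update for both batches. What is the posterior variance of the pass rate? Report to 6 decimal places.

The Beta prior is conjugate to a Binomial/Bernoulli likelihood; the update adds successes to α and failures to β.
After batch 1: Beta(4.5+3, 3.0+12) = Beta(7.5, 15.0).
After batch 2: Beta(7.5+8, 15.0+20) = Beta(15.5, 35.0).
Var = αβ/((α+β)²(α+β+1)) = 15.5·35.0/(50.5²·51.5) = 0.004131.

0.004131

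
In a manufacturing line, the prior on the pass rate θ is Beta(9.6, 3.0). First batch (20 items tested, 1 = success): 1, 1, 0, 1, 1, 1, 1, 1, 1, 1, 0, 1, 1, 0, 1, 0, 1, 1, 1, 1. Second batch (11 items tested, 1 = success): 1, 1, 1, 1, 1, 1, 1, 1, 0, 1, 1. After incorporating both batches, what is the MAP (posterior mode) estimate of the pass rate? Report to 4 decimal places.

0.8317

The Beta prior is conjugate to a Binomial/Bernoulli likelihood; the update adds successes to α and failures to β.
After batch 1: Beta(9.6+16, 3.0+4) = Beta(25.6, 7.0).
After batch 2: Beta(25.6+10, 7.0+1) = Beta(35.6, 8.0).
Mode of Beta(a,b) for a,b>1 is (a−1)/(a+b−2) = 34.6/41.6 = 0.8317.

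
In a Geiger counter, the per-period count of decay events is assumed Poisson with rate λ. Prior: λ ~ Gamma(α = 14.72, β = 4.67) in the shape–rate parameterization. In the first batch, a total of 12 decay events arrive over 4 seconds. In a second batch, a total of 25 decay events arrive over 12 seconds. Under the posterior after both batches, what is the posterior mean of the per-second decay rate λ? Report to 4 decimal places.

2.5022

With a Gamma(shape α, rate β) prior, the Poisson likelihood is conjugate: the posterior is Gamma(α + ΣXᵢ, β + n).
After batch 1: Gamma(α+S, β+n) = Gamma(14.72+12, 4.67+4) = Gamma(26.72, 8.67).
After batch 2: Gamma(α+S, β+n) = Gamma(26.72+25, 8.67+12) = Gamma(51.72, 20.67).
Posterior mean = α/β = 51.72/20.67 = 2.5022.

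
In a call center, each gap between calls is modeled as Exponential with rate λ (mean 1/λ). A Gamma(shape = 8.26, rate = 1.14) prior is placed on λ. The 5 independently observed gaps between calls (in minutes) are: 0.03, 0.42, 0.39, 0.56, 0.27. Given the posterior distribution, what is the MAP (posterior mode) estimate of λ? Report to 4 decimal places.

4.3630

With a Gamma(shape α, rate β) prior on the exponential rate λ, the posterior after n observations with total T = Σxᵢ is Gamma(α+n, β+T).
Sum of observations T = 1.67 minutes; n = 5.
Posterior: Gamma(8.26+5, 1.14+1.67) = Gamma(13.26, 2.81).
Mode = (α−1)/β = 4.3630.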